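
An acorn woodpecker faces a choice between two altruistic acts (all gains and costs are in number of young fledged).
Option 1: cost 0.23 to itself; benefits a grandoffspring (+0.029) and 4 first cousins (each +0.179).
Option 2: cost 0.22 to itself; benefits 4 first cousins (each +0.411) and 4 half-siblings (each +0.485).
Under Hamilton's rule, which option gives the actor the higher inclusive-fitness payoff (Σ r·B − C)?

Option 1: r to a grandoffspring = 0.25.
Option 1: r to a first cousin = 0.125.
Option 1: Σ r·B − C = (1·0.25·0.029 + 4·0.125·0.179) − 0.23 = -0.13325.
Option 2: r to a first cousin = 0.125.
Option 2: r to a half-sibling = 0.25.
Option 2: Σ r·B − C = (4·0.125·0.411 + 4·0.25·0.485) − 0.22 = 0.4705.
Option 2 has the higher net inclusive-fitness payoff.

Option 2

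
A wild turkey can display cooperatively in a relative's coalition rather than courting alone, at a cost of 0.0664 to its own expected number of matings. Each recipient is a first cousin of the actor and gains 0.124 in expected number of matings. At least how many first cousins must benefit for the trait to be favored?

5

r to a first cousin = 1/8 (first cousins share one grandparent pair — two paths of length 4: r = 2·(1/2)^4 = 1/8).
Hamilton's rule: n·r·B > C  ⇒  n > C/(r·B) = 0.0664/(0.125·0.124) = 4.284.
The smallest integer exceeding 4.284 is 5.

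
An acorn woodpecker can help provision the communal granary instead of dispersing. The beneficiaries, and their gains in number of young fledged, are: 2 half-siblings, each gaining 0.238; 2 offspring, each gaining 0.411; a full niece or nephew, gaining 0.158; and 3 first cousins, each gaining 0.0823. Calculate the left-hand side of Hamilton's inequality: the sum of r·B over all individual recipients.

r to a half-sibling = 1/4 (half-sibs share one parent — one path of length 2: r = (1/2)^2 = 1/4).
r to an offspring = 0.5 (one parent–offspring link: r = (1/2)^1 = 1/2).
r to a full niece or nephew = 1/4 (full aunt/uncle↔niece/nephew: two paths of length 3 through the shared grandparent pair: r = 2·(1/2)^3 = 1/4).
r to a first cousin = 0.125 (first cousins share one grandparent pair — two paths of length 4: r = 2·(1/2)^4 = 1/8).
Summing one r·B term per recipient: 2·0.25·0.238 + 2·0.5·0.411 + 1·0.25·0.158 + 3·0.125·0.0823 = 0.6003625.

0.6003625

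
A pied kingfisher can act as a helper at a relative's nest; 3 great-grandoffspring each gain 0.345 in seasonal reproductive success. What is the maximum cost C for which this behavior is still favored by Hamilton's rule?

0.129375

r to a great-grandoffspring = 0.125 (three parent–offspring links: r = (1/2)^3 = 1/8).
Hamilton's rule: n·r·B > C, so the trait is favored while C < n·r·B = 3·0.125·0.345 = 0.129375.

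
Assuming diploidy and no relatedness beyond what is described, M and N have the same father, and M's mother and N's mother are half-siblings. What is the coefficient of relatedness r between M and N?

Wright's path rule: contributions from independent ancestry routes add.
M and N are related in two ways: half-sibs through their shared father (r = 1/4) and half first cousins through their mothers (r = 1/16).
r = 1/4 + 1/16 = 5/16 = 0.3125.

0.3125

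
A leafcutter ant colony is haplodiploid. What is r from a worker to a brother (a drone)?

0.25

Her haploid brother carries none of their father's genes and a random half of their mother's genome; that half matches the maternal half of her own genome with probability 1/2: r = 1/2 · 1/2 = 1/4.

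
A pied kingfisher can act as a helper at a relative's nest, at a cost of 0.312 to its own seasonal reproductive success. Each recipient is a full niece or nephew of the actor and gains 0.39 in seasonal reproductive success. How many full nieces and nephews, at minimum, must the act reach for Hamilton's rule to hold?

4

r to a full niece or nephew = 0.25 (full aunt/uncle↔niece/nephew: two paths of length 3 through the shared grandparent pair: r = 2·(1/2)^3 = 1/4).
Hamilton's rule: n·r·B > C  ⇒  n > C/(r·B) = 0.312/(0.25·0.39) = 3.2.
The smallest integer exceeding 3.2 is 4.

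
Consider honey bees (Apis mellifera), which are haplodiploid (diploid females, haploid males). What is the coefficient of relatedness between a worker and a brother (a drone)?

Her haploid brother carries none of their father's genes and a random half of their mother's genome; that half matches the maternal half of her own genome with probability 1/2: r = 1/2 · 1/2 = 1/4.

0.25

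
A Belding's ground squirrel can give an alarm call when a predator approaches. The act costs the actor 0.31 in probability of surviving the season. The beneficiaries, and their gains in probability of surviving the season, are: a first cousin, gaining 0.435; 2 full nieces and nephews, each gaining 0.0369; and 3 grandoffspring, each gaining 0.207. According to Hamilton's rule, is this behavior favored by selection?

No

Hamilton's rule: the trait is favored when the sum of r·B over every recipient exceeds the actor's cost C.
r to a first cousin = 0.125 (first cousins share one grandparent pair — two paths of length 4: r = 2·(1/2)^4 = 1/8).
r to a full niece or nephew = 0.25 (full aunt/uncle↔niece/nephew: two paths of length 3 through the shared grandparent pair: r = 2·(1/2)^3 = 1/4).
r to a grandoffspring = 0.25 (two parent–offspring links: r = (1/2)^2 = 1/4).
Summing one r·B term per recipient: 1·0.125·0.435 + 2·0.25·0.0369 + 3·0.25·0.207 = 0.228075.
0.228075 < 0.31: the indirect benefit is less than the cost.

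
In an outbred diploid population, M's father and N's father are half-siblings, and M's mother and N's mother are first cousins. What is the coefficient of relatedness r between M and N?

With two independent routes of shared ancestry, r is the sum of the two contributions.
M and N are related in two ways: half first cousins through their fathers (r = 1/16) and second cousins through their mothers (r = 1/32).
r = 1/16 + 1/32 = 3/32 = 0.09375.

0.09375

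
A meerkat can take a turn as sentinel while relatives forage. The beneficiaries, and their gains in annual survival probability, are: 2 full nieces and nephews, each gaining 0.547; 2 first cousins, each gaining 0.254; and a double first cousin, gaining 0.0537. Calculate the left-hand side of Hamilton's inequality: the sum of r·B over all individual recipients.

0.350425

r to a full niece or nephew = 1/4 (full aunt/uncle↔niece/nephew: two paths of length 3 through the shared grandparent pair: r = 2·(1/2)^3 = 1/4).
r to a first cousin = 1/8 (first cousins share one grandparent pair — two paths of length 4: r = 2·(1/2)^4 = 1/8).
r to a double first cousin = 0.25 (double first cousins share both grandparent pairs — four paths of length 4: r = 4·(1/2)^4 = 1/4).
Summing one r·B term per recipient: 2·0.25·0.547 + 2·0.125·0.254 + 1·0.25·0.0537 = 0.350425.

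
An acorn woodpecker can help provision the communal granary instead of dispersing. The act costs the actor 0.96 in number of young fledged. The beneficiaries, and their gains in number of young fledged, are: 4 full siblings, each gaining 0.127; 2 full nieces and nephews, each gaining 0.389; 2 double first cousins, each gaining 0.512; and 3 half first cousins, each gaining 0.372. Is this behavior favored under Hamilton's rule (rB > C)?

Hamilton's rule: the trait is favored when the sum of r·B over every recipient exceeds the actor's cost C.
r to a full sibling = 1/2 (full sibs share both parents — two paths of length 2: r = 2·(1/2)^2 = 1/2).
r to a full niece or nephew = 0.25 (full aunt/uncle↔niece/nephew: two paths of length 3 through the shared grandparent pair: r = 2·(1/2)^3 = 1/4).
r to a double first cousin = 0.25 (double first cousins share both grandparent pairs — four paths of length 4: r = 4·(1/2)^4 = 1/4).
r to a half first cousin = 0.0625 (half first cousins share one grandparent — one path of length 4: r = (1/2)^4 = 1/16).
Summing one r·B term per recipient: 4·0.5·0.127 + 2·0.25·0.389 + 2·0.25·0.512 + 3·0.0625·0.372 = 0.77425.
0.77425 < 0.96: the indirect benefit is less than the cost.

No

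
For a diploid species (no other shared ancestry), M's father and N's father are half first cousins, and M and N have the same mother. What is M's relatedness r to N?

Wright's path rule: contributions from independent ancestry routes add.
M and N are related in two ways: half second cousins through their fathers (r = 1/64) and half-sibs through their shared mother (r = 1/4).
r = 1/64 + 1/4 = 0.265625.

0.265625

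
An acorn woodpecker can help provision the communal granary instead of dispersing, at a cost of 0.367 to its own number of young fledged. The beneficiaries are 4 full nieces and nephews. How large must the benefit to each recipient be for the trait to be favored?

r to a full niece or nephew = 1/4 (full aunt/uncle↔niece/nephew: two paths of length 3 through the shared grandparent pair: r = 2·(1/2)^3 = 1/4).
Hamilton's rule with n recipients of equal r: n·r·B > C, so B > C/(n·r) = 0.367/(4·0.25) = 0.367.

0.367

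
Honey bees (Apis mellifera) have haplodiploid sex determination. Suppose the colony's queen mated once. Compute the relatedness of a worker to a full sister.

Haplodiploid full sisters inherit their father's entire haploid genome identically (contributing 1/2) and on average half of their mother's contribution (1/2 · 1/2 = 1/4); r = 1/2 + 1/4 = 3/4.

0.75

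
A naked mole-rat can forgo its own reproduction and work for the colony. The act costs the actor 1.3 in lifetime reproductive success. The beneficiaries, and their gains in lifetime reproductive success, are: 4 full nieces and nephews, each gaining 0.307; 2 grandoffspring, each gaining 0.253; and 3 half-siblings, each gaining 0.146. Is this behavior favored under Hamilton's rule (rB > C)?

Hamilton's rule: the trait is favored when the sum of r·B over every recipient exceeds the actor's cost C.
r to a full niece or nephew = 0.25 (full aunt/uncle↔niece/nephew: two paths of length 3 through the shared grandparent pair: r = 2·(1/2)^3 = 1/4).
r to a grandoffspring = 1/4 (two parent–offspring links: r = (1/2)^2 = 1/4).
r to a half-sibling = 1/4 (half-sibs share one parent — one path of length 2: r = (1/2)^2 = 1/4).
Summing one r·B term per recipient: 4·0.25·0.307 + 2·0.25·0.253 + 3·0.25·0.146 = 0.543.
0.543 < 1.3: the indirect benefit is less than the cost.

No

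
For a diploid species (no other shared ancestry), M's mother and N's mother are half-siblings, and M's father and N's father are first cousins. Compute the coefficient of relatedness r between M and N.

With two independent routes of shared ancestry, r is the sum of the two contributions.
M and N are related in two ways: half first cousins through their mothers (r = 1/16) and second cousins through their fathers (r = 1/32).
r = 1/16 + 1/32 = 3/32 = 0.09375.

0.09375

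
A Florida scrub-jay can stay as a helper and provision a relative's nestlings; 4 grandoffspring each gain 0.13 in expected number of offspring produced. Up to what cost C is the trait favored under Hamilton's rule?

r to a grandoffspring = 1/4 (two parent–offspring links: r = (1/2)^2 = 1/4).
Hamilton's rule: n·r·B > C, so the trait is favored while C < n·r·B = 4·0.25·0.13 = 0.13.

0.13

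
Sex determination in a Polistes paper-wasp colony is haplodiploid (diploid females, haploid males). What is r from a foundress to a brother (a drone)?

Her haploid brother carries none of their father's genes and a random half of their mother's genome; that half matches the maternal half of her own genome with probability 1/2: r = 1/2 · 1/2 = 1/4.

0.25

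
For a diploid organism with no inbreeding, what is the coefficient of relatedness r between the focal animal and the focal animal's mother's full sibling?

0.25

Each parent–offspring link contributes a factor of 1/2, and independent paths through distinct common ancestors add.
Full aunt/uncle↔niece/nephew: two paths of length 3 through the shared grandparent pair: r = 2·(1/2)^3 = 1/4.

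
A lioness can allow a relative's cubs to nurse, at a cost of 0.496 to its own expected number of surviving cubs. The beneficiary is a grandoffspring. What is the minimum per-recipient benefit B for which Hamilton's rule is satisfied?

1.984

r to a grandoffspring = 1/4 (two parent–offspring links: r = (1/2)^2 = 1/4).
Hamilton's rule with n recipients of equal r: n·r·B > C, so B > C/(n·r) = 0.496/(1·0.25) = 1.984.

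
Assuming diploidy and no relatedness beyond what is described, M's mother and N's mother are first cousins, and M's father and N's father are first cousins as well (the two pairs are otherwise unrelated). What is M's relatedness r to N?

Relatedness sums over independent paths through distinct common ancestors.
M and N are related in two ways: second cousins through their mothers (r = 1/32) and second cousins through their fathers (r = 1/32).
r = 1/32 + 1/32 = 0.0625.

0.0625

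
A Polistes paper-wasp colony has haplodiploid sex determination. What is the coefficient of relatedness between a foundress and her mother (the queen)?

0.5

One meiotic link between diploid queen and diploid daughter: r = 1/2.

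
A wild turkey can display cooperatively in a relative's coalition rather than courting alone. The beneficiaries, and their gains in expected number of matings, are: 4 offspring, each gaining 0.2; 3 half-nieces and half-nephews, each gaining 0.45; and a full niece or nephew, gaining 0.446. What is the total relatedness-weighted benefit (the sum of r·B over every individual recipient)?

0.68025

r to an offspring = 1/2 (one parent–offspring link: r = (1/2)^1 = 1/2).
r to a half-niece or half-nephew = 0.125 (half-aunt/uncle↔niece/nephew: one path of length 3: r = (1/2)^3 = 1/8).
r to a full niece or nephew = 0.25 (full aunt/uncle↔niece/nephew: two paths of length 3 through the shared grandparent pair: r = 2·(1/2)^3 = 1/4).
Summing one r·B term per recipient: 4·0.5·0.2 + 3·0.125·0.45 + 1·0.25·0.446 = 0.68025.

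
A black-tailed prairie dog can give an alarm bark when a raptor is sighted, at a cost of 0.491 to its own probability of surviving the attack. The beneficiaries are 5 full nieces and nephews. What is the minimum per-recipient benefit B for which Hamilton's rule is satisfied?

r to a full niece or nephew = 0.25 (full aunt/uncle↔niece/nephew: two paths of length 3 through the shared grandparent pair: r = 2·(1/2)^3 = 1/4).
Hamilton's rule with n recipients of equal r: n·r·B > C, so B > C/(n·r) = 0.491/(5·0.25) = 0.3928.

0.3928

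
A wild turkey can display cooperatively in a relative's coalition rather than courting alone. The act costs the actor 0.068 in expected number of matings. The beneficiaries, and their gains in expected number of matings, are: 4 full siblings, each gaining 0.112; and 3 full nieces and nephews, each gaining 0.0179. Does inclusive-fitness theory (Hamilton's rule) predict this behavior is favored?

Yes

Hamilton's rule: the trait is favored when the sum of r·B over every recipient exceeds the actor's cost C.
r to a full sibling = 1/2 (full sibs share both parents — two paths of length 2: r = 2·(1/2)^2 = 1/2).
r to a full niece or nephew = 1/4 (full aunt/uncle↔niece/nephew: two paths of length 3 through the shared grandparent pair: r = 2·(1/2)^3 = 1/4).
Summing one r·B term per recipient: 4·0.5·0.112 + 3·0.25·0.0179 = 0.237425.
0.237425 > 0.068: the indirect benefit exceeds the cost.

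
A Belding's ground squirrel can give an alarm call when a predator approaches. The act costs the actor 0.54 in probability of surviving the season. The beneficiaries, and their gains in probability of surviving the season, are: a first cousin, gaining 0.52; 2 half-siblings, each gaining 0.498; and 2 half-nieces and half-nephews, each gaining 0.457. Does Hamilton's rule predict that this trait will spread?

Hamilton's rule: the trait is favored when the sum of r·B over every recipient exceeds the actor's cost C.
r to a first cousin = 1/8 (first cousins share one grandparent pair — two paths of length 4: r = 2·(1/2)^4 = 1/8).
r to a half-sibling = 1/4 (half-sibs share one parent — one path of length 2: r = (1/2)^2 = 1/4).
r to a half-niece or half-nephew = 0.125 (half-aunt/uncle↔niece/nephew: one path of length 3: r = (1/2)^3 = 1/8).
Summing one r·B term per recipient: 1·0.125·0.52 + 2·0.25·0.498 + 2·0.125·0.457 = 0.42825.
0.42825 < 0.54: the indirect benefit is less than the cost.

No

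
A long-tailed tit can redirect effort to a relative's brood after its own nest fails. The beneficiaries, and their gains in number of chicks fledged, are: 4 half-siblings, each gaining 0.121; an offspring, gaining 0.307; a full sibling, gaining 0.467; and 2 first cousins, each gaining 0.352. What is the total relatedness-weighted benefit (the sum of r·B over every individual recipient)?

0.596

r to a half-sibling = 0.25 (half-sibs share one parent — one path of length 2: r = (1/2)^2 = 1/4).
r to an offspring = 1/2 (one parent–offspring link: r = (1/2)^1 = 1/2).
r to a full sibling = 0.5 (full sibs share both parents — two paths of length 2: r = 2·(1/2)^2 = 1/2).
r to a first cousin = 0.125 (first cousins share one grandparent pair — two paths of length 4: r = 2·(1/2)^4 = 1/8).
Summing one r·B term per recipient: 4·0.25·0.121 + 1·0.5·0.307 + 1·0.5·0.467 + 2·0.125·0.352 = 0.596.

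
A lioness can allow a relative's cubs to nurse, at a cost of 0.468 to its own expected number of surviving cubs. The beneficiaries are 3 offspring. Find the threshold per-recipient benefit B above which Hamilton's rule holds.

0.312

r to an offspring = 0.5 (one parent–offspring link: r = (1/2)^1 = 1/2).
Hamilton's rule with n recipients of equal r: n·r·B > C, so B > C/(n·r) = 0.468/(3·0.5) = 0.312.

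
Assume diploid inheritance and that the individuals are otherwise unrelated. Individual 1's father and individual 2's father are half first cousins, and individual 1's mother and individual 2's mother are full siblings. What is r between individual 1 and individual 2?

Independent pedigree routes through distinct common ancestors add.
Individual 1 and individual 2 are related in two ways: half second cousins through their fathers (r = 1/64) and first cousins through their mothers (r = 1/8).
r = 1/64 + 1/8 = 9/64 = 0.140625.

0.140625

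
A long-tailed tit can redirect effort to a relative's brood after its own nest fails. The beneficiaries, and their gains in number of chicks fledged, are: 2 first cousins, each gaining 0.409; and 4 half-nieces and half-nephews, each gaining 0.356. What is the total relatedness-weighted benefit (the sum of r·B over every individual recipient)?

0.28025

r to a first cousin = 1/8 (first cousins share one grandparent pair — two paths of length 4: r = 2·(1/2)^4 = 1/8).
r to a half-niece or half-nephew = 0.125 (half-aunt/uncle↔niece/nephew: one path of length 3: r = (1/2)^3 = 1/8).
Summing one r·B term per recipient: 2·0.125·0.409 + 4·0.125·0.356 = 0.28025.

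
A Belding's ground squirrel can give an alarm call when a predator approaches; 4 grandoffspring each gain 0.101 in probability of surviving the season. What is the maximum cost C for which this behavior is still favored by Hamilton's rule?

r to a grandoffspring = 1/4 (two parent–offspring links: r = (1/2)^2 = 1/4).
Hamilton's rule: n·r·B > C, so the trait is favored while C < n·r·B = 4·0.25·0.101 = 0.101.

0.101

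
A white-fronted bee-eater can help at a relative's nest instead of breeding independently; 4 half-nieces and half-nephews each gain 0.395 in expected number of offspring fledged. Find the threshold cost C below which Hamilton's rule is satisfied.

r to a half-niece or half-nephew = 1/8 (half-aunt/uncle↔niece/nephew: one path of length 3: r = (1/2)^3 = 1/8).
Hamilton's rule: n·r·B > C, so the trait is favored while C < n·r·B = 4·0.125·0.395 = 0.1975.

0.1975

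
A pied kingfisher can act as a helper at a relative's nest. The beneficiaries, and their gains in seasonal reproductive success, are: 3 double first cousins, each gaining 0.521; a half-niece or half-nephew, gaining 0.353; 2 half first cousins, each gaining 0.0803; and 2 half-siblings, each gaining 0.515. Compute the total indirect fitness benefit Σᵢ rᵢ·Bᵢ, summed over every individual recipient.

r to a double first cousin = 1/4 (double first cousins share both grandparent pairs — four paths of length 4: r = 4·(1/2)^4 = 1/4).
r to a half-niece or half-nephew = 0.125 (half-aunt/uncle↔niece/nephew: one path of length 3: r = (1/2)^3 = 1/8).
r to a half first cousin = 1/16 (half first cousins share one grandparent — one path of length 4: r = (1/2)^4 = 1/16).
r to a half-sibling = 1/4 (half-sibs share one parent — one path of length 2: r = (1/2)^2 = 1/4).
Summing one r·B term per recipient: 3·0.25·0.521 + 1·0.125·0.353 + 2·0.0625·0.0803 + 2·0.25·0.515 = 0.7024125.

0.7024125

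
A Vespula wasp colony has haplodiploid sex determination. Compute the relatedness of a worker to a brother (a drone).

Her haploid brother carries none of their father's genes and a random half of their mother's genome; that half matches the maternal half of her own genome with probability 1/2: r = 1/2 · 1/2 = 1/4.

0.25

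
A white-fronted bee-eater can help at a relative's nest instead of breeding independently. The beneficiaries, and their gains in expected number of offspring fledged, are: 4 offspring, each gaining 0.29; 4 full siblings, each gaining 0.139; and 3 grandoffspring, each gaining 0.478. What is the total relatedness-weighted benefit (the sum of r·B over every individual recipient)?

1.2165

r to an offspring = 1/2 (one parent–offspring link: r = (1/2)^1 = 1/2).
r to a full sibling = 1/2 (full sibs share both parents — two paths of length 2: r = 2·(1/2)^2 = 1/2).
r to a grandoffspring = 1/4 (two parent–offspring links: r = (1/2)^2 = 1/4).
Summing one r·B term per recipient: 4·0.5·0.29 + 4·0.5·0.139 + 3·0.25·0.478 = 1.2165.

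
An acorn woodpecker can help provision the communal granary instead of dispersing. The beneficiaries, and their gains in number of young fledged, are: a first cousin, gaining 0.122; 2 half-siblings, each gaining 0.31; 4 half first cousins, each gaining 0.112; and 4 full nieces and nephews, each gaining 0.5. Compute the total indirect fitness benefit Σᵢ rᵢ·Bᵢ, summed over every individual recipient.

r to a first cousin = 0.125 (first cousins share one grandparent pair — two paths of length 4: r = 2·(1/2)^4 = 1/8).
r to a half-sibling = 0.25 (half-sibs share one parent — one path of length 2: r = (1/2)^2 = 1/4).
r to a half first cousin = 0.0625 (half first cousins share one grandparent — one path of length 4: r = (1/2)^4 = 1/16).
r to a full niece or nephew = 0.25 (full aunt/uncle↔niece/nephew: two paths of length 3 through the shared grandparent pair: r = 2·(1/2)^3 = 1/4).
Summing one r·B term per recipient: 1·0.125·0.122 + 2·0.25·0.31 + 4·0.0625·0.112 + 4·0.25·0.5 = 0.69825.

0.69825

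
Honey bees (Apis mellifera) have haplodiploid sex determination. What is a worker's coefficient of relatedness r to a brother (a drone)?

Her haploid brother carries none of their father's genes and a random half of their mother's genome; that half matches the maternal half of her own genome with probability 1/2: r = 1/2 · 1/2 = 1/4.

0.25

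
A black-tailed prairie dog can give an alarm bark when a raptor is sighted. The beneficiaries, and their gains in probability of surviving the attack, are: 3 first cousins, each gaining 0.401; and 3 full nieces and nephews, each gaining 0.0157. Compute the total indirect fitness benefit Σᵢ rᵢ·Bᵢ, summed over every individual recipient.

0.16215

r to a first cousin = 0.125 (first cousins share one grandparent pair — two paths of length 4: r = 2·(1/2)^4 = 1/8).
r to a full niece or nephew = 1/4 (full aunt/uncle↔niece/nephew: two paths of length 3 through the shared grandparent pair: r = 2·(1/2)^3 = 1/4).
Summing one r·B term per recipient: 3·0.125·0.401 + 3·0.25·0.0157 = 0.16215.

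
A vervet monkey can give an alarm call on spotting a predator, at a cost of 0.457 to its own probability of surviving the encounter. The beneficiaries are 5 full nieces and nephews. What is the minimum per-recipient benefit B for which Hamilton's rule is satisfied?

r to a full niece or nephew = 1/4 (full aunt/uncle↔niece/nephew: two paths of length 3 through the shared grandparent pair: r = 2·(1/2)^3 = 1/4).
Hamilton's rule with n recipients of equal r: n·r·B > C, so B > C/(n·r) = 0.457/(5·0.25) = 0.3656.

0.3656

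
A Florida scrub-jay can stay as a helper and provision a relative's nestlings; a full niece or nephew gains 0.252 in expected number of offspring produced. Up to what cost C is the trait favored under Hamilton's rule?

0.063

r to a full niece or nephew = 1/4 (full aunt/uncle↔niece/nephew: two paths of length 3 through the shared grandparent pair: r = 2·(1/2)^3 = 1/4).
Hamilton's rule: n·r·B > C, so the trait is favored while C < n·r·B = 1·0.25·0.252 = 0.063.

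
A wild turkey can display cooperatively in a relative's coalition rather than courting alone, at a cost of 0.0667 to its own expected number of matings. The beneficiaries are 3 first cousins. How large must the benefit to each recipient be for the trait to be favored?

r to a first cousin = 0.125 (first cousins share one grandparent pair — two paths of length 4: r = 2·(1/2)^4 = 1/8).
Hamilton's rule with n recipients of equal r: n·r·B > C, so B > C/(n·r) = 0.0667/(3·0.125) = 0.1779.

0.1779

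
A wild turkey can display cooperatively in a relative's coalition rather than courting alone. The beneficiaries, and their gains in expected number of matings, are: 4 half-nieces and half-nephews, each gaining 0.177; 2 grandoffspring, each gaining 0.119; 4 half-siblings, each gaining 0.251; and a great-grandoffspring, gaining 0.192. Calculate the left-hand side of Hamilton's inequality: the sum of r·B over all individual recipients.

0.423

r to a half-niece or half-nephew = 0.125 (half-aunt/uncle↔niece/nephew: one path of length 3: r = (1/2)^3 = 1/8).
r to a grandoffspring = 1/4 (two parent–offspring links: r = (1/2)^2 = 1/4).
r to a half-sibling = 0.25 (half-sibs share one parent — one path of length 2: r = (1/2)^2 = 1/4).
r to a great-grandoffspring = 0.125 (three parent–offspring links: r = (1/2)^3 = 1/8).
Summing one r·B term per recipient: 4·0.125·0.177 + 2·0.25·0.119 + 4·0.25·0.251 + 1·0.125·0.192 = 0.423.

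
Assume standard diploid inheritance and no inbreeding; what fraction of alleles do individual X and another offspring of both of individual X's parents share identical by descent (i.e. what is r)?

Each parent–offspring link contributes a factor of 1/2, and independent paths through distinct common ancestors add.
Full sibs share both parents — two paths of length 2: r = 2·(1/2)^2 = 1/2.

0.5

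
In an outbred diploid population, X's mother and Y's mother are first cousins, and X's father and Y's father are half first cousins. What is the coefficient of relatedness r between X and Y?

With two independent routes of shared ancestry, r is the sum of the two contributions.
X and Y are related in two ways: second cousins through their mothers (r = 1/32) and half second cousins through their fathers (r = 1/64).
r = 1/32 + 1/64 = 3/64 = 0.046875.

0.046875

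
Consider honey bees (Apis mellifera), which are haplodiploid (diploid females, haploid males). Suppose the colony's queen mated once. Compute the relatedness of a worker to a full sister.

0.75

Haplodiploid full sisters inherit their father's entire haploid genome identically (contributing 1/2) and on average half of their mother's contribution (1/2 · 1/2 = 1/4); r = 1/2 + 1/4 = 3/4.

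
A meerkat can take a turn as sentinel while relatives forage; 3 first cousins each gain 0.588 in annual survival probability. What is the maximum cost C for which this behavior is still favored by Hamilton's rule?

r to a first cousin = 0.125 (first cousins share one grandparent pair — two paths of length 4: r = 2·(1/2)^4 = 1/8).
Hamilton's rule: n·r·B > C, so the trait is favored while C < n·r·B = 3·0.125·0.588 = 0.2205.

0.2205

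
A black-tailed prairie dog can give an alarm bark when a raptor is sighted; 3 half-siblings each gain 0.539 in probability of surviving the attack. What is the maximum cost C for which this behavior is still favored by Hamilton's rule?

0.40425

r to a half-sibling = 0.25 (half-sibs share one parent — one path of length 2: r = (1/2)^2 = 1/4).
Hamilton's rule: n·r·B > C, so the trait is favored while C < n·r·B = 3·0.25·0.539 = 0.40425.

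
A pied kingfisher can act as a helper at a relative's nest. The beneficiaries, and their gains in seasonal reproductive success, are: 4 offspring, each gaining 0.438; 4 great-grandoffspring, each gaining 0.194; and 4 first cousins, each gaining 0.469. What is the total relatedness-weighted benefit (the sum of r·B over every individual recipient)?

r to an offspring = 0.5 (one parent–offspring link: r = (1/2)^1 = 1/2).
r to a great-grandoffspring = 1/8 (three parent–offspring links: r = (1/2)^3 = 1/8).
r to a first cousin = 1/8 (first cousins share one grandparent pair — two paths of length 4: r = 2·(1/2)^4 = 1/8).
Summing one r·B term per recipient: 4·0.5·0.438 + 4·0.125·0.194 + 4·0.125·0.469 = 1.2075.

1.2075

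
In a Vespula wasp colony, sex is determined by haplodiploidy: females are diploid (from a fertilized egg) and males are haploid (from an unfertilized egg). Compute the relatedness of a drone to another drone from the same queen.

0.5

Haploid brothers each carry a random half of the queen's diploid genome, so on average they share half: r = 1/2.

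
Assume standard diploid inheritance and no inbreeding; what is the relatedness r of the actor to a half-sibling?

0.25

Each parent–offspring link contributes a factor of 1/2, and independent paths through distinct common ancestors add.
Half-sibs share one parent — one path of length 2: r = (1/2)^2 = 1/4.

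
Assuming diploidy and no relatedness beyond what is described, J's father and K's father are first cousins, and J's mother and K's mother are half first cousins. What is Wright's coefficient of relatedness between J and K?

0.046875

Relatedness sums over independent paths through distinct common ancestors.
J and K are related in two ways: second cousins through their fathers (r = 1/32) and half second cousins through their mothers (r = 1/64).
r = 1/32 + 1/64 = 0.046875.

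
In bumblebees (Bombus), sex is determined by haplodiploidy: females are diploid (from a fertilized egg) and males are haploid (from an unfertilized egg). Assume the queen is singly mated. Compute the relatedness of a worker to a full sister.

0.75

Haplodiploid full sisters inherit their father's entire haploid genome identically (contributing 1/2) and on average half of their mother's contribution (1/2 · 1/2 = 1/4); r = 1/2 + 1/4 = 3/4.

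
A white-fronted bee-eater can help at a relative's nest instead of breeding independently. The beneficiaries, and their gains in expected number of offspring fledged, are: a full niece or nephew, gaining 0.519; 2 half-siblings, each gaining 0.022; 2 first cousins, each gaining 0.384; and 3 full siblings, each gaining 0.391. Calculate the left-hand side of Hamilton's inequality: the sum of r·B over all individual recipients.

r to a full niece or nephew = 1/4 (full aunt/uncle↔niece/nephew: two paths of length 3 through the shared grandparent pair: r = 2·(1/2)^3 = 1/4).
r to a half-sibling = 0.25 (half-sibs share one parent — one path of length 2: r = (1/2)^2 = 1/4).
r to a first cousin = 0.125 (first cousins share one grandparent pair — two paths of length 4: r = 2·(1/2)^4 = 1/8).
r to a full sibling = 1/2 (full sibs share both parents — two paths of length 2: r = 2·(1/2)^2 = 1/2).
Summing one r·B term per recipient: 1·0.25·0.519 + 2·0.25·0.022 + 2·0.125·0.384 + 3·0.5·0.391 = 0.82325.

0.82325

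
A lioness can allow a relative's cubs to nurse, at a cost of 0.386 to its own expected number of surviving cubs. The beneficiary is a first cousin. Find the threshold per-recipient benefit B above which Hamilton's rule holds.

r to a first cousin = 1/8 (first cousins share one grandparent pair — two paths of length 4: r = 2·(1/2)^4 = 1/8).
Hamilton's rule with n recipients of equal r: n·r·B > C, so B > C/(n·r) = 0.386/(1·0.125) = 3.088.

3.088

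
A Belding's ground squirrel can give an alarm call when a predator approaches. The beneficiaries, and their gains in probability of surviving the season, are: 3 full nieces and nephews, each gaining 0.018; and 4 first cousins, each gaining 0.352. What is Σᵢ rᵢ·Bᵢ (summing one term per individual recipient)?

0.1895

r to a full niece or nephew = 1/4 (full aunt/uncle↔niece/nephew: two paths of length 3 through the shared grandparent pair: r = 2·(1/2)^3 = 1/4).
r to a first cousin = 1/8 (first cousins share one grandparent pair — two paths of length 4: r = 2·(1/2)^4 = 1/8).
Summing one r·B term per recipient: 3·0.25·0.018 + 4·0.125·0.352 = 0.1895.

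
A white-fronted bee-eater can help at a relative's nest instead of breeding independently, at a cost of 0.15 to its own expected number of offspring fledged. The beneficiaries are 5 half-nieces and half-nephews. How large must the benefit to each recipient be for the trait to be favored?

0.24

r to a half-niece or half-nephew = 1/8 (half-aunt/uncle↔niece/nephew: one path of length 3: r = (1/2)^3 = 1/8).
Hamilton's rule with n recipients of equal r: n·r·B > C, so B > C/(n·r) = 0.15/(5·0.125) = 0.24.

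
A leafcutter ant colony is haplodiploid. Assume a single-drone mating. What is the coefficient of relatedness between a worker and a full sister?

Haplodiploid full sisters inherit their father's entire haploid genome identically (contributing 1/2) and on average half of their mother's contribution (1/2 · 1/2 = 1/4); r = 1/2 + 1/4 = 3/4.

0.75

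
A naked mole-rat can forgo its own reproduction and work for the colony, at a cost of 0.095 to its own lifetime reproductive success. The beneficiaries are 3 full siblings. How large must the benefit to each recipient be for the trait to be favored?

0.0633

r to a full sibling = 0.5 (full sibs share both parents — two paths of length 2: r = 2·(1/2)^2 = 1/2).
Hamilton's rule with n recipients of equal r: n·r·B > C, so B > C/(n·r) = 0.095/(3·0.5) = 0.0633.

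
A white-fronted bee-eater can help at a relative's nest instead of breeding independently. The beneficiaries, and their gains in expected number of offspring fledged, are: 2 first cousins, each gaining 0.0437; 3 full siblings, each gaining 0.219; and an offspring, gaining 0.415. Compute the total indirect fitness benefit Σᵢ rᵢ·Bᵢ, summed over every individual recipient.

0.546925

r to a first cousin = 0.125 (first cousins share one grandparent pair — two paths of length 4: r = 2·(1/2)^4 = 1/8).
r to a full sibling = 1/2 (full sibs share both parents — two paths of length 2: r = 2·(1/2)^2 = 1/2).
r to an offspring = 1/2 (one parent–offspring link: r = (1/2)^1 = 1/2).
Summing one r·B term per recipient: 2·0.125·0.0437 + 3·0.5·0.219 + 1·0.5·0.415 = 0.546925.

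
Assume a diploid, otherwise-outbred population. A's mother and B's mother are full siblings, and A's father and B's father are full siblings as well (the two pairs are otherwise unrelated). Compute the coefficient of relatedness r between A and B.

With two independent routes of shared ancestry, r is the sum of the two contributions.
A and B are related in two ways: first cousins through their mothers (r = 1/8) and first cousins through their fathers (r = 1/8) — i.e. double first cousins.
r = 1/8 + 1/8 = 0.25.

0.25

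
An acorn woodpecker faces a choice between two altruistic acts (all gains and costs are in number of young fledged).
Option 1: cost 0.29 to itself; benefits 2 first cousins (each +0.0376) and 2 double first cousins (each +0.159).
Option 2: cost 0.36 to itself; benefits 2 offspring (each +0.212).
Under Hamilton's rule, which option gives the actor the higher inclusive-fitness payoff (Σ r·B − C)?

Option 2

Option 1: r to a first cousin = 0.125.
Option 1: r to a double first cousin = 0.25.
Option 1: Σ r·B − C = (2·0.125·0.0376 + 2·0.25·0.159) − 0.29 = -0.2011.
Option 2: r to an offspring = 0.5.
Option 2: Σ r·B − C = (2·0.5·0.212) − 0.36 = -0.148.
Option 2 has the higher net inclusive-fitness payoff.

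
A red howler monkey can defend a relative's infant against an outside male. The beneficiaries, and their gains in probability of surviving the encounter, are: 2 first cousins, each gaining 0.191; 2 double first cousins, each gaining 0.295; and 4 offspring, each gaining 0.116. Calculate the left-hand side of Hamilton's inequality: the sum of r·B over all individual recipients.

0.42725

r to a first cousin = 1/8 (first cousins share one grandparent pair — two paths of length 4: r = 2·(1/2)^4 = 1/8).
r to a double first cousin = 1/4 (double first cousins share both grandparent pairs — four paths of length 4: r = 4·(1/2)^4 = 1/4).
r to an offspring = 0.5 (one parent–offspring link: r = (1/2)^1 = 1/2).
Summing one r·B term per recipient: 2·0.125·0.191 + 2·0.25·0.295 + 4·0.5·0.116 = 0.42725.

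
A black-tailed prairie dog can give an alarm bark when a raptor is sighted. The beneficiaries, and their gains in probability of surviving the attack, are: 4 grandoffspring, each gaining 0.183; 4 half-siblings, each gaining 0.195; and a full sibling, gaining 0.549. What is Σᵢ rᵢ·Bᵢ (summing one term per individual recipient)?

0.6525

r to a grandoffspring = 1/4 (two parent–offspring links: r = (1/2)^2 = 1/4).
r to a half-sibling = 0.25 (half-sibs share one parent — one path of length 2: r = (1/2)^2 = 1/4).
r to a full sibling = 1/2 (full sibs share both parents — two paths of length 2: r = 2·(1/2)^2 = 1/2).
Summing one r·B term per recipient: 4·0.25·0.183 + 4·0.25·0.195 + 1·0.5·0.549 = 0.6525.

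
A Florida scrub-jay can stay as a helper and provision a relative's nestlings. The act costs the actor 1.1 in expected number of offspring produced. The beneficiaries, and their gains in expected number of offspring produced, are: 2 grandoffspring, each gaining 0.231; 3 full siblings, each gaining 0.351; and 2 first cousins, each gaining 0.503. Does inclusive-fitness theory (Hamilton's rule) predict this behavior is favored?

Hamilton's rule: the trait is favored when the sum of r·B over every recipient exceeds the actor's cost C.
r to a grandoffspring = 1/4 (two parent–offspring links: r = (1/2)^2 = 1/4).
r to a full sibling = 1/2 (full sibs share both parents — two paths of length 2: r = 2·(1/2)^2 = 1/2).
r to a first cousin = 1/8 (first cousins share one grandparent pair — two paths of length 4: r = 2·(1/2)^4 = 1/8).
Summing one r·B term per recipient: 2·0.25·0.231 + 3·0.5·0.351 + 2·0.125·0.503 = 0.76775.
0.76775 < 1.1: the indirect benefit is less than the cost.

No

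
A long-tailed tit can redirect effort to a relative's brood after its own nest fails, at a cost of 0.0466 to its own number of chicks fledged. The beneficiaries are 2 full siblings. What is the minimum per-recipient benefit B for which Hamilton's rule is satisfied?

0.0466

r to a full sibling = 1/2 (full sibs share both parents — two paths of length 2: r = 2·(1/2)^2 = 1/2).
Hamilton's rule with n recipients of equal r: n·r·B > C, so B > C/(n·r) = 0.0466/(2·0.5) = 0.0466.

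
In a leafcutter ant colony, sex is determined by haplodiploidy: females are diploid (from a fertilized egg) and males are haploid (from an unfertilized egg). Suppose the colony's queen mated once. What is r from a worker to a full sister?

Haplodiploid full sisters inherit their father's entire haploid genome identically (contributing 1/2) and on average half of their mother's contribution (1/2 · 1/2 = 1/4); r = 1/2 + 1/4 = 3/4.

0.75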